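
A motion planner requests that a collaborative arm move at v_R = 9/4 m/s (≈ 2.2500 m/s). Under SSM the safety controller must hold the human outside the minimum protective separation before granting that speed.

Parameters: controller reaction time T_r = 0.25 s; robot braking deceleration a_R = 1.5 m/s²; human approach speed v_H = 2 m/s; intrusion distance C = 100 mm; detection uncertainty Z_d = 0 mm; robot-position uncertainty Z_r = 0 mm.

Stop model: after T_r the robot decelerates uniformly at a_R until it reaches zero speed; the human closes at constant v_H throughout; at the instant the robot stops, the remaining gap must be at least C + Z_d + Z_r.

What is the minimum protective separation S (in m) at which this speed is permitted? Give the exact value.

S_min = 117/20 m = 5.8500 m

T_s = v_R/a_R = (9/4)/(3/2) = 1.5000 s
robot in T_r: 2.2500·0.2500 = 0.5625 m
robot under decel: 2.2500²/(2·1.5000) = 1.6875 m
human over T_r+T_s: 2.0000·(0.2500+1.5000) = 3.5000 m
margins: 0.1000+0.0000+0.0000 = 0.1000 m
S_min ≈ 0.5625+1.6875+3.5000+0.1000  ⇒  S_min = 117/20 m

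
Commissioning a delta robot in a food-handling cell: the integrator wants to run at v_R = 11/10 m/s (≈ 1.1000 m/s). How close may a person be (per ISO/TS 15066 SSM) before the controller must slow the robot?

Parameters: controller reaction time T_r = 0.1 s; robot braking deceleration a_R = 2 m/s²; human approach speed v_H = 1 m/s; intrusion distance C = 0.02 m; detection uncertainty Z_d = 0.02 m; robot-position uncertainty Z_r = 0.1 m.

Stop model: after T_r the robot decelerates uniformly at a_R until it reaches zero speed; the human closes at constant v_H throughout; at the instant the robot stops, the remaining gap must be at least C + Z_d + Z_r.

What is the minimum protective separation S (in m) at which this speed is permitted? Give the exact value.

T_s = v_R/a_R = (11/10)/2 = 0.5500 s
robot covers v_R·T_r = 1.1000·0.1000 = 0.1100 m before braking
robot under decel: 1.1000²/(2·2.0000) = 0.3025 m
human closes 1.0000·0.6500 = 0.6500 m
residual clearance needed = 0.0200+0.0200+0.1000 = 0.1400 m
S_min ≈ 0.1100+0.3025+0.6500+0.1400  ⇒  S_min = 481/400 m

S_min = 481/400 m = 1.2025 m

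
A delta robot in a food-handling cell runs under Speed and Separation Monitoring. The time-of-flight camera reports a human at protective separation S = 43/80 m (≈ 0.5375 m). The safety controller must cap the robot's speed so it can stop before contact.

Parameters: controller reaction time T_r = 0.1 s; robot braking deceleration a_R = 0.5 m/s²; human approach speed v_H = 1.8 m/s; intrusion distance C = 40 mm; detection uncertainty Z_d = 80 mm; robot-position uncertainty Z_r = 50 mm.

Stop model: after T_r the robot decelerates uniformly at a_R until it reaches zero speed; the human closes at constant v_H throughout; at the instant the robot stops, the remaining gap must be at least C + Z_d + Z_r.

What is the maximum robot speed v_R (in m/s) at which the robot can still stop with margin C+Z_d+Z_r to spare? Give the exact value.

v_R_max = 1/20 m/s = 0.0500 m/s

quadratic (1)·v² + (37/10)·v + (-3/16) = 0
  disc = (37/10)² − 4·(1)·(-3/16) = 361/25 ; √disc = 19/5
  v_R = (−(37/10) + 19/5) / (2·(1)) = 1/20 m/s
check:
stop time T_s = (1/20)/(1/2) = 0.1000 s
robot in T_r: 0.0500·0.1000 = 0.0050 m
robot under decel: 0.0500²/(2·0.5000) = 0.0025 m
person approaches 1.8000·(0.1000+0.1000) = 0.3600 m
margins: 0.0400+0.0800+0.0500 = 0.1700 m
sum ≈ 0.0050+0.0025+0.3600+0.1700 ≈ 0.5375 m = S ✓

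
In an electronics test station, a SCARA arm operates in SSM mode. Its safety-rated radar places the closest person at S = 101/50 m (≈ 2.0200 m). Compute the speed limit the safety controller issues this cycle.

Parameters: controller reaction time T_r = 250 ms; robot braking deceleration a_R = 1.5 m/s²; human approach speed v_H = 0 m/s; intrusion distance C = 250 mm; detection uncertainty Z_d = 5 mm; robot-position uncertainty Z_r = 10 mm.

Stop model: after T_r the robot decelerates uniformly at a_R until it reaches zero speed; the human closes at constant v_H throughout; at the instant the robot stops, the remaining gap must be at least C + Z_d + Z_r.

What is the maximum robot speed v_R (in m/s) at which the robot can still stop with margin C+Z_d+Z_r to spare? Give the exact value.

v_R_max = 39/20 m/s = 1.9500 m/s

at the boundary: (1/3)·v² + (1/4)·v + (-351/200) = 0
  disc = (1/4)² − 4·(1/3)·(-351/200) = 961/400 ; √disc = 31/20
  v_R = (−(1/4) + 31/20) / (2·(1/3)) = 39/20 m/s
check:
T_s = v_R/a_R = (39/20)/(3/2) = 1.3000 s
reaction-phase robot travel = 1.9500·0.2500 = 0.4875 m
robot under decel: 1.9500²/(2·1.5000) = 1.2675 m
human over T_r+T_s: 0.0000·(0.2500+1.3000) = 0.0000 m
residual clearance needed = 0.2500+0.0050+0.0100 = 0.2650 m
sum ≈ 0.4875+1.2675+0.0000+0.2650 ≈ 2.0200 m = S ✓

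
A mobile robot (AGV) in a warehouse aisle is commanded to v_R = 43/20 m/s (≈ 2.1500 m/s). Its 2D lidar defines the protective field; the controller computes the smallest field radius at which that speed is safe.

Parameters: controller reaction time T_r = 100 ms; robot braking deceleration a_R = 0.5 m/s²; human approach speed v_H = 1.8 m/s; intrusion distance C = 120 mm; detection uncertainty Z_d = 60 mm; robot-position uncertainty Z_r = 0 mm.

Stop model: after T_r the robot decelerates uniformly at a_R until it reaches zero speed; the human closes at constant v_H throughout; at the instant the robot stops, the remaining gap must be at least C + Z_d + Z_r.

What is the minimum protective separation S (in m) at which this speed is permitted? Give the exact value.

S_min = 207/16 m = 12.9375 m

braking lasts T_s = (43/20)/(1/2) = 4.3000 s
reaction-phase robot travel = 2.1500·0.1000 = 0.2150 m
robot under decel: 2.1500²/(2·0.5000) = 4.6225 m
person approaches 1.8000·(0.1000+4.3000) = 7.9200 m
margins: 0.1200+0.0600+0.0000 = 0.1800 m
S_min ≈ 0.2150+4.6225+7.9200+0.1800  ⇒  S_min = 207/16 m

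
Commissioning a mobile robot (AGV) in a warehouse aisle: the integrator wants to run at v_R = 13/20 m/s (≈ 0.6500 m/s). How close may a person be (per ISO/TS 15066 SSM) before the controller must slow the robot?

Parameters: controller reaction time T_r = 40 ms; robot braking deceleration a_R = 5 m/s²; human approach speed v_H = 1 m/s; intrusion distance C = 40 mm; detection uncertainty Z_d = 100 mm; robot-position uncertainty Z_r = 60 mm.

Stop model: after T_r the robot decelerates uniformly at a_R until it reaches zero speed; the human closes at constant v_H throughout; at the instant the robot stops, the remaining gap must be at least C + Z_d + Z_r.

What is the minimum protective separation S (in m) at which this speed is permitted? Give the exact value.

S_min = 1753/4000 m = 0.4382 m

braking lasts T_s = (13/20)/5 = 0.1300 s
reaction-phase robot travel = 0.6500·0.0400 = 0.0260 m
braking distance = 0.6500²/(2·5.0000) = 0.0423 m
person approaches 1.0000·(0.0400+0.1300) = 0.1700 m
C+Z_d+Z_r = 0.0400+0.1000+0.0600 = 0.2000 m
S_min ≈ 0.0260+0.0423+0.1700+0.2000  ⇒  S_min = 1753/4000 m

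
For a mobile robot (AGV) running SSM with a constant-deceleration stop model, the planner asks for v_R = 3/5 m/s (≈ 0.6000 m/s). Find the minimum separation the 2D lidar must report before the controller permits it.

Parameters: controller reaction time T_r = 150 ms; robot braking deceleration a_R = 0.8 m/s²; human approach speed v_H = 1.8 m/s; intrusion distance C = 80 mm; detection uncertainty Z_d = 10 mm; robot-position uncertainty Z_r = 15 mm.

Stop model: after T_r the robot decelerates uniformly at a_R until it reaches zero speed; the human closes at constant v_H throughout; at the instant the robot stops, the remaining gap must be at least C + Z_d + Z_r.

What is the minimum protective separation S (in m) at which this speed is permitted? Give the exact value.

stop time T_s = (3/5)/(4/5) = 0.7500 s
robot covers v_R·T_r = 0.6000·0.1500 = 0.0900 m before braking
braking distance = 0.6000²/(2·0.8000) = 0.2250 m
human over T_r+T_s: 1.8000·(0.1500+0.7500) = 1.6200 m
residual clearance needed = 0.0800+0.0100+0.0150 = 0.1050 m
S_min ≈ 0.0900+0.2250+1.6200+0.1050  ⇒  S_min = 51/25 m

S_min = 51/25 m = 2.0400 m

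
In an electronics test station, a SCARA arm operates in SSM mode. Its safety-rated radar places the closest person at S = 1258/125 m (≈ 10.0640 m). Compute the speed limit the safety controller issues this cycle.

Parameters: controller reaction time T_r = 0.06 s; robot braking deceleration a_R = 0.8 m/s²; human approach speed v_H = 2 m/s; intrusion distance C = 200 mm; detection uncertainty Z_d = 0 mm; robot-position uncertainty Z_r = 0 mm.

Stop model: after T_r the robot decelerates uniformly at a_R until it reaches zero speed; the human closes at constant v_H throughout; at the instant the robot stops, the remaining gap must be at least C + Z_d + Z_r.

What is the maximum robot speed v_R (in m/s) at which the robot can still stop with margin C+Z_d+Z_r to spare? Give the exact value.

v_R_max = 12/5 m/s = 2.4000 m/s

at the boundary: (5/8)·v² + (64/25)·v + (-1218/125) = 0
  disc = (64/25)² − 4·(5/8)·(-1218/125) = 19321/625 ; √disc = 139/25
  v_R = (−(64/25) + 139/25) / (2·(5/8)) = 12/5 m/s
check:
stop time T_s = (12/5)/(4/5) = 3.0000 s
robot covers v_R·T_r = 2.4000·0.0600 = 0.1440 m before braking
braking distance = 2.4000²/(2·0.8000) = 3.6000 m
human closes 2.0000·3.0600 = 6.1200 m
C+Z_d+Z_r = 0.2000+0.0000+0.0000 = 0.2000 m
sum ≈ 0.1440+3.6000+6.1200+0.2000 ≈ 10.0640 m = S ✓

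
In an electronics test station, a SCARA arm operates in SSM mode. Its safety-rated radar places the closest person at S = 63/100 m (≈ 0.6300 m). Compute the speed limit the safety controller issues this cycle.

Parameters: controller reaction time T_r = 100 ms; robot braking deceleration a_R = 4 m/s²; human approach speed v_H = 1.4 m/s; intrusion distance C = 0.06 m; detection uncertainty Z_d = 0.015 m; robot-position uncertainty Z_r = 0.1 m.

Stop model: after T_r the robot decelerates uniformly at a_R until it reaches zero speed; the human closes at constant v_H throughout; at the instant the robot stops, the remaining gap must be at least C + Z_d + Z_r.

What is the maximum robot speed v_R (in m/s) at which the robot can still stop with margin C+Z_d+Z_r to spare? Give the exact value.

v_R_max = 3/5 m/s = 0.6000 m/s

at the boundary: (1/8)·v² + (9/20)·v + (-63/200) = 0
  disc = (9/20)² − 4·(1/8)·(-63/200) = 9/25 ; √disc = 3/5
  v_R = (−(9/20) + 3/5) / (2·(1/8)) = 3/5 m/s
check:
T_s = v_R/a_R = (3/5)/4 = 0.1500 s
reaction-phase robot travel = 0.6000·0.1000 = 0.0600 m
braking distance = 0.6000²/(2·4.0000) = 0.0450 m
human closes 1.4000·0.2500 = 0.3500 m
residual clearance needed = 0.0600+0.0150+0.1000 = 0.1750 m
sum ≈ 0.0600+0.0450+0.3500+0.1750 ≈ 0.6300 m = S ✓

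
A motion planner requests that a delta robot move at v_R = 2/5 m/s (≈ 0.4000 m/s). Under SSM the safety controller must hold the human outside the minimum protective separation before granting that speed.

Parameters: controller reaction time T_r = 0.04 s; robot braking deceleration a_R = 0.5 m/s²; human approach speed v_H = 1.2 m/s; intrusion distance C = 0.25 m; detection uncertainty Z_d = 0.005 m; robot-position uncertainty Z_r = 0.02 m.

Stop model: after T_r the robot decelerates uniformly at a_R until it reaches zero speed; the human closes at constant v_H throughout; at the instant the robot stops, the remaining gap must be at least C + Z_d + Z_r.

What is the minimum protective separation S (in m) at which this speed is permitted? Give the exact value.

T_s = v_R/a_R = (2/5)/(1/2) = 0.8000 s
reaction-phase robot travel = 0.4000·0.0400 = 0.0160 m
robot covers 0.4000·0.8000 − ½·0.5000·0.8000² = 0.1600 m while stopping
human over T_r+T_s: 1.2000·(0.0400+0.8000) = 1.0080 m
C+Z_d+Z_r = 0.2500+0.0050+0.0200 = 0.2750 m
S_min ≈ 0.0160+0.1600+1.0080+0.2750  ⇒  S_min = 1459/1000 m

S_min = 1459/1000 m = 1.4590 m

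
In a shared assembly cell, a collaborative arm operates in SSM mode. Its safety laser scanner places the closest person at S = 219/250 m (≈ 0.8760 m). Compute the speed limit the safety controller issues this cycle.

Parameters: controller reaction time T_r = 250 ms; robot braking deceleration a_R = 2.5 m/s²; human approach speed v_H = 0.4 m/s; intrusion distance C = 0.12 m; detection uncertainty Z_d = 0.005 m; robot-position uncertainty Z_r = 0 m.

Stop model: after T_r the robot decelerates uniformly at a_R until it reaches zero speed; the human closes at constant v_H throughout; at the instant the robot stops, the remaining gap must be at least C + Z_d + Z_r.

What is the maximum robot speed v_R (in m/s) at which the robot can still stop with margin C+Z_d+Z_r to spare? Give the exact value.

v_R_max = 21/20 m/s = 1.0500 m/s

quadratic (1/5)·v² + (41/100)·v + (-651/1000) = 0
  disc = (41/100)² − 4·(1/5)·(-651/1000) = 6889/10000 ; √disc = 83/100
  v_R = (−(41/100) + 83/100) / (2·(1/5)) = 21/20 m/s
check:
stop time T_s = (21/20)/(5/2) = 0.4200 s
robot in T_r: 1.0500·0.2500 = 0.2625 m
robot under decel: 1.0500²/(2·2.5000) = 0.2205 m
human closes 0.4000·0.6700 = 0.2680 m
margins: 0.1200+0.0050+0.0000 = 0.1250 m
sum ≈ 0.2625+0.2205+0.2680+0.1250 ≈ 0.8760 m = S ✓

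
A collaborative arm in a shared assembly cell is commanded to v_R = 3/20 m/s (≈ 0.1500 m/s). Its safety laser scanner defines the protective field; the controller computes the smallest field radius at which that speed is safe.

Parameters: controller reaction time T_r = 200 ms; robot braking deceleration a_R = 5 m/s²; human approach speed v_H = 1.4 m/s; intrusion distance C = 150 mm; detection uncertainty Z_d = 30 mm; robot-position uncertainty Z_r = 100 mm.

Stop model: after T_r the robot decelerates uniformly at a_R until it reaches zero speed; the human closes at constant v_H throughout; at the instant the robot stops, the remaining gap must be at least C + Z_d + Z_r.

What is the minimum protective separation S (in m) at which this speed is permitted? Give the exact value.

stop time T_s = (3/20)/5 = 0.0300 s
robot in T_r: 0.1500·0.2000 = 0.0300 m
robot covers 0.1500·0.0300 − ½·5.0000·0.0300² = 0.0022 m while stopping
human closes 1.4000·0.2300 = 0.3220 m
margins: 0.1500+0.0300+0.1000 = 0.2800 m
S_min ≈ 0.0300+0.0022+0.3220+0.2800  ⇒  S_min = 2537/4000 m

S_min = 2537/4000 m = 0.6342 m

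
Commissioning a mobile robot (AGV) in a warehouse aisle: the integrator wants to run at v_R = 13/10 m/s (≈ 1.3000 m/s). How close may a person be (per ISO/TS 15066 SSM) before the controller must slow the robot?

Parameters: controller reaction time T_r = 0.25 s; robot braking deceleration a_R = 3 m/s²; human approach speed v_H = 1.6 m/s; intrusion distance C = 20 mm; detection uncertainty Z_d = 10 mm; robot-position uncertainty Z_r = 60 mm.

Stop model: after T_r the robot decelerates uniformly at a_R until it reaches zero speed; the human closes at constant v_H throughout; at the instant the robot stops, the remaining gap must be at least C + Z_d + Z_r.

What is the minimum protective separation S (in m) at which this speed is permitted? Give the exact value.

S_min = 179/100 m = 1.7900 m

braking lasts T_s = (13/10)/3 = 0.4333 s
robot in T_r: 1.3000·0.2500 = 0.3250 m
robot under decel: 1.3000²/(2·3.0000) = 0.2817 m
human closes 1.6000·0.6833 = 1.0933 m
margins: 0.0200+0.0100+0.0600 = 0.0900 m
S_min ≈ 0.3250+0.2817+1.0933+0.0900  ⇒  S_min = 179/100 m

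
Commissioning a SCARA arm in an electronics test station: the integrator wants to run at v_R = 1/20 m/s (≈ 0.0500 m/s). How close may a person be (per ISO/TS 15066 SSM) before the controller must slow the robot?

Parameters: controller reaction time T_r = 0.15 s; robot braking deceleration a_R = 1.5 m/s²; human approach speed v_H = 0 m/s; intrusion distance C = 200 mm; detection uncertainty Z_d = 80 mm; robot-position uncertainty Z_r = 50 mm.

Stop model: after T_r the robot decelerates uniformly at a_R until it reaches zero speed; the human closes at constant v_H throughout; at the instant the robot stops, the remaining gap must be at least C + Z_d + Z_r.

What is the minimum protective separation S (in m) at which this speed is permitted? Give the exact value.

braking lasts T_s = (1/20)/(3/2) = 0.0333 s
reaction-phase robot travel = 0.0500·0.1500 = 0.0075 m
robot covers 0.0500·0.0333 − ½·1.5000·0.0333² = 0.0008 m while stopping
person approaches 0.0000·(0.1500+0.0333) = 0.0000 m
residual clearance needed = 0.2000+0.0800+0.0500 = 0.3300 m
S_min ≈ 0.0075+0.0008+0.0000+0.3300  ⇒  S_min = 203/600 m

S_min = 203/600 m = 0.3383 m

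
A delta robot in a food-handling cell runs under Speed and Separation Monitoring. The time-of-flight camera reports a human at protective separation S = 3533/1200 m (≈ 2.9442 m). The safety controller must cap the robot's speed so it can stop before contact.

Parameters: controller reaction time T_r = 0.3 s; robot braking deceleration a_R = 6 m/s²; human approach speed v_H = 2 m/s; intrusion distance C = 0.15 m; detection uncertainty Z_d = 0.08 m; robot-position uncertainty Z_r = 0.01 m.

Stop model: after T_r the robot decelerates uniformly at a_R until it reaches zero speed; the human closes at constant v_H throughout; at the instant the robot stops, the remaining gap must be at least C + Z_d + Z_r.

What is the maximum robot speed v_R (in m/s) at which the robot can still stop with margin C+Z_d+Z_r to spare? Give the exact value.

quadratic (1/12)·v² + (19/30)·v + (-101/48) = 0
  disc = (19/30)² − 4·(1/12)·(-101/48) = 441/400 ; √disc = 21/20
  v_R = (−(19/30) + 21/20) / (2·(1/12)) = 5/2 m/s
check:
stop time T_s = (5/2)/6 = 0.4167 s
reaction-phase robot travel = 2.5000·0.3000 = 0.7500 m
robot under decel: 2.5000²/(2·6.0000) = 0.5208 m
human over T_r+T_s: 2.0000·(0.3000+0.4167) = 1.4333 m
residual clearance needed = 0.1500+0.0800+0.0100 = 0.2400 m
sum ≈ 0.7500+0.5208+1.4333+0.2400 ≈ 2.9442 m = S ✓

v_R_max = 5/2 m/s = 2.5000 m/s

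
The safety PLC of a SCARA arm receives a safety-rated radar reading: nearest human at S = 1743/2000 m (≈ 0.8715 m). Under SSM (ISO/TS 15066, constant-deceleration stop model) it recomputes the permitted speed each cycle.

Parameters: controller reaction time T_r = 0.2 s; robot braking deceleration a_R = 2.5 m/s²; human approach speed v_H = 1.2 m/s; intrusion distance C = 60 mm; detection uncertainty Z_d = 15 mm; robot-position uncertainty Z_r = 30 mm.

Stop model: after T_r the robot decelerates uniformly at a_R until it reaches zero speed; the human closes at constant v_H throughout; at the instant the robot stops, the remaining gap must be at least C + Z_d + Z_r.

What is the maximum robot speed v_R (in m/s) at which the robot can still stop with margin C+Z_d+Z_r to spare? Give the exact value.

v_R_max = 13/20 m/s = 0.6500 m/s

quadratic (1/5)·v² + (17/25)·v + (-1053/2000) = 0
  disc = (17/25)² − 4·(1/5)·(-1053/2000) = 2209/2500 ; √disc = 47/50
  v_R = (−(17/25) + 47/50) / (2·(1/5)) = 13/20 m/s
check:
T_s = v_R/a_R = (13/20)/(5/2) = 0.2600 s
robot covers v_R·T_r = 0.6500·0.2000 = 0.1300 m before braking
robot under decel: 0.6500²/(2·2.5000) = 0.0845 m
human over T_r+T_s: 1.2000·(0.2000+0.2600) = 0.5520 m
margins: 0.0600+0.0150+0.0300 = 0.1050 m
sum ≈ 0.1300+0.0845+0.5520+0.1050 ≈ 0.8715 m = S ✓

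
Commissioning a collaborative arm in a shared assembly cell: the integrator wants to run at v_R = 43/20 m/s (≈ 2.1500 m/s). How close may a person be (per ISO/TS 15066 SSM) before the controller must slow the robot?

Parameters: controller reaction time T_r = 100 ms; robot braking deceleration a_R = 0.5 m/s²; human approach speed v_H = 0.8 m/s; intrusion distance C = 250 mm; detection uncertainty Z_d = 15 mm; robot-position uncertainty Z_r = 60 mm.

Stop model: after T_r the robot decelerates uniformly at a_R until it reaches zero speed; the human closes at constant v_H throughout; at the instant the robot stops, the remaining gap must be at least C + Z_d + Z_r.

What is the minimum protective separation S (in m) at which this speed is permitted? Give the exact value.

S_min = 3473/400 m = 8.6825 m

stop time T_s = (43/20)/(1/2) = 4.3000 s
robot covers v_R·T_r = 2.1500·0.1000 = 0.2150 m before braking
braking distance = 2.1500²/(2·0.5000) = 4.6225 m
human closes 0.8000·4.4000 = 3.5200 m
C+Z_d+Z_r = 0.2500+0.0150+0.0600 = 0.3250 m
S_min ≈ 0.2150+4.6225+3.5200+0.3250  ⇒  S_min = 3473/400 m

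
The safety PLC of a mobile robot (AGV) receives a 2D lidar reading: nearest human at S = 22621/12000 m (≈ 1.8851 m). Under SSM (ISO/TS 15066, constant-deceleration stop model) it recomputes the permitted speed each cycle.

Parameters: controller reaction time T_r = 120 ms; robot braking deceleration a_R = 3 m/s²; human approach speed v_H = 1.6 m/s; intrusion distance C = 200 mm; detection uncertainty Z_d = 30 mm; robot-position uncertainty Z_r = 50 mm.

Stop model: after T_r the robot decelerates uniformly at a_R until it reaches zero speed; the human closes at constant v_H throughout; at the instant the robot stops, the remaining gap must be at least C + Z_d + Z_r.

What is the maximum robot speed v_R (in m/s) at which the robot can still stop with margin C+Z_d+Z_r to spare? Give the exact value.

v_R_max = 31/20 m/s = 1.5500 m/s

at the boundary: (1/6)·v² + (49/75)·v + (-16957/12000) = 0
  disc = (49/75)² − 4·(1/6)·(-16957/12000) = 13689/10000 ; √disc = 117/100
  v_R = (−(49/75) + 117/100) / (2·(1/6)) = 31/20 m/s
check:
T_s = v_R/a_R = (31/20)/3 = 0.5167 s
robot in T_r: 1.5500·0.1200 = 0.1860 m
robot covers 1.5500·0.5167 − ½·3.0000·0.5167² = 0.4004 m while stopping
person approaches 1.6000·(0.1200+0.5167) = 1.0187 m
C+Z_d+Z_r = 0.2000+0.0300+0.0500 = 0.2800 m
sum ≈ 0.1860+0.4004+1.0187+0.2800 ≈ 1.8851 m = S ✓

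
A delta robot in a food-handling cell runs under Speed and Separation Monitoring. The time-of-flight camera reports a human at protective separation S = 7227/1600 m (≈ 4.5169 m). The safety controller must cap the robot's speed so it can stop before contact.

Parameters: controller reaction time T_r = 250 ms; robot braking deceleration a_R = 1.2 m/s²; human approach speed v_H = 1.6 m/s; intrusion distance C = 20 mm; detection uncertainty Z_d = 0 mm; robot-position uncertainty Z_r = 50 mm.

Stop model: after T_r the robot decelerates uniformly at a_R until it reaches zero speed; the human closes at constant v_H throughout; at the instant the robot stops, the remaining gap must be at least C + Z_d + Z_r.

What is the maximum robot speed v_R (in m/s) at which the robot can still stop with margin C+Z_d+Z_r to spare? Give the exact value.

v_R_max = 7/4 m/s = 1.7500 m/s

quadratic (5/12)·v² + (19/12)·v + (-259/64) = 0
  disc = (19/12)² − 4·(5/12)·(-259/64) = 5329/576 ; √disc = 73/24
  v_R = (−(19/12) + 73/24) / (2·(5/12)) = 7/4 m/s
check:
braking lasts T_s = (7/4)/(6/5) = 1.4583 s
reaction-phase robot travel = 1.7500·0.2500 = 0.4375 m
braking distance = 1.7500²/(2·1.2000) = 1.2760 m
human closes 1.6000·1.7083 = 2.7333 m
C+Z_d+Z_r = 0.0200+0.0000+0.0500 = 0.0700 m
sum ≈ 0.4375+1.2760+2.7333+0.0700 ≈ 4.5169 m = S ✓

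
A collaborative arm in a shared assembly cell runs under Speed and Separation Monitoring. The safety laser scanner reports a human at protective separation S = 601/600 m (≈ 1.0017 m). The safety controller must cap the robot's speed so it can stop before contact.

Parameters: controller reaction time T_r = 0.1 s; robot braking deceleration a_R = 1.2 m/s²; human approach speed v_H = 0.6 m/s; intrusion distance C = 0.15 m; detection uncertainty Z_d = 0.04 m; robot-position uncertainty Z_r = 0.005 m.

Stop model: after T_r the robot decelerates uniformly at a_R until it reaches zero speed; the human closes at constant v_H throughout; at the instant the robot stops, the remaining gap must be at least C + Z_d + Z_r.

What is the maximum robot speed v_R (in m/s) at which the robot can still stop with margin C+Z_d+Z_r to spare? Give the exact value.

v_R_max = 4/5 m/s = 0.8000 m/s

at the boundary: (5/12)·v² + (3/5)·v + (-56/75) = 0
  disc = (3/5)² − 4·(5/12)·(-56/75) = 361/225 ; √disc = 19/15
  v_R = (−(3/5) + 19/15) / (2·(5/12)) = 4/5 m/s
check:
stop time T_s = (4/5)/(6/5) = 0.6667 s
robot covers v_R·T_r = 0.8000·0.1000 = 0.0800 m before braking
robot covers 0.8000·0.6667 − ½·1.2000·0.6667² = 0.2667 m while stopping
human closes 0.6000·0.7667 = 0.4600 m
residual clearance needed = 0.1500+0.0400+0.0050 = 0.1950 m
sum ≈ 0.0800+0.2667+0.4600+0.1950 ≈ 1.0017 m = S ✓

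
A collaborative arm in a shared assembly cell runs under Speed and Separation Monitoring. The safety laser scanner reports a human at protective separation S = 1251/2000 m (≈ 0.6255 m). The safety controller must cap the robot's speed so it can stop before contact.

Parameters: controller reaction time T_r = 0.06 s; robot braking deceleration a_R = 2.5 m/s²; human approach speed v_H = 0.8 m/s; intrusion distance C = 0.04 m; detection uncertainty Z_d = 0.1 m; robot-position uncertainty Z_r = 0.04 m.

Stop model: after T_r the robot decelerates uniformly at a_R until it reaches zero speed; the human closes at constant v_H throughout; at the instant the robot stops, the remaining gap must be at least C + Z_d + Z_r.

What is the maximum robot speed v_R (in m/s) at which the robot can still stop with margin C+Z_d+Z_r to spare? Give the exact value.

quadratic (1/5)·v² + (19/50)·v + (-159/400) = 0
  disc = (19/50)² − 4·(1/5)·(-159/400) = 289/625 ; √disc = 17/25
  v_R = (−(19/50) + 17/25) / (2·(1/5)) = 3/4 m/s
check:
stop time T_s = (3/4)/(5/2) = 0.3000 s
reaction-phase robot travel = 0.7500·0.0600 = 0.0450 m
braking distance = 0.7500²/(2·2.5000) = 0.1125 m
human closes 0.8000·0.3600 = 0.2880 m
residual clearance needed = 0.0400+0.1000+0.0400 = 0.1800 m
sum ≈ 0.0450+0.1125+0.2880+0.1800 ≈ 0.6255 m = S ✓

v_R_max = 3/4 m/s = 0.7500 m/s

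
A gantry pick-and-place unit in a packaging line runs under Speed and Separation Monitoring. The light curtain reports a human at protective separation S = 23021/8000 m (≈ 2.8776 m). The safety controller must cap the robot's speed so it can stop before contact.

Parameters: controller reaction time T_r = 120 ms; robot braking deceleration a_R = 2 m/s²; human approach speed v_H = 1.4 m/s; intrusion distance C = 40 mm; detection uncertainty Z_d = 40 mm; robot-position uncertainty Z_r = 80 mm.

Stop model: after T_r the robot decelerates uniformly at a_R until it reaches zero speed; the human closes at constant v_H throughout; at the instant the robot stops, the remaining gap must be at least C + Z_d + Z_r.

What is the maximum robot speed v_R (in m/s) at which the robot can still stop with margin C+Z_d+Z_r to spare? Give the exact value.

collect terms ⇒ (1/4)·v_R² + (41/50)·v_R + (-20397/8000) = 0
  disc = (41/50)² − 4·(1/4)·(-20397/8000) = 128881/40000 ; √disc = 359/200
  v_R = (−(41/50) + 359/200) / (2·(1/4)) = 39/20 m/s
check:
T_s = v_R/a_R = (39/20)/2 = 0.9750 s
robot in T_r: 1.9500·0.1200 = 0.2340 m
braking distance = 1.9500²/(2·2.0000) = 0.9506 m
human closes 1.4000·1.0950 = 1.5330 m
residual clearance needed = 0.0400+0.0400+0.0800 = 0.1600 m
sum ≈ 0.2340+0.9506+1.5330+0.1600 ≈ 2.8776 m = S ✓

v_R_max = 39/20 m/s = 1.9500 m/s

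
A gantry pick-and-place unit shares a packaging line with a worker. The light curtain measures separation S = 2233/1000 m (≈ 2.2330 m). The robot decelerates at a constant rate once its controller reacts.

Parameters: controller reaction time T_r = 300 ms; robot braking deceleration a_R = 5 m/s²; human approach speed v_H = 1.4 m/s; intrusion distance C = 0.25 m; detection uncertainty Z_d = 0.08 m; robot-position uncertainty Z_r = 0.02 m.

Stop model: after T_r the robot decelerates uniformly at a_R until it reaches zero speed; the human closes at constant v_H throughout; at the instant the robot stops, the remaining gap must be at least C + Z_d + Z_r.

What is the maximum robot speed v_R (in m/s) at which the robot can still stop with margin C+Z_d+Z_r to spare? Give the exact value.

v_R_max = 19/10 m/s = 1.9000 m/s

at the boundary: (1/10)·v² + (29/50)·v + (-1463/1000) = 0
  disc = (29/50)² − 4·(1/10)·(-1463/1000) = 576/625 ; √disc = 24/25
  v_R = (−(29/50) + 24/25) / (2·(1/10)) = 19/10 m/s
check:
stop time T_s = (19/10)/5 = 0.3800 s
reaction-phase robot travel = 1.9000·0.3000 = 0.5700 m
braking distance = 1.9000²/(2·5.0000) = 0.3610 m
person approaches 1.4000·(0.3000+0.3800) = 0.9520 m
margins: 0.2500+0.0800+0.0200 = 0.3500 m
sum ≈ 0.5700+0.3610+0.9520+0.3500 ≈ 2.2330 m = S ✓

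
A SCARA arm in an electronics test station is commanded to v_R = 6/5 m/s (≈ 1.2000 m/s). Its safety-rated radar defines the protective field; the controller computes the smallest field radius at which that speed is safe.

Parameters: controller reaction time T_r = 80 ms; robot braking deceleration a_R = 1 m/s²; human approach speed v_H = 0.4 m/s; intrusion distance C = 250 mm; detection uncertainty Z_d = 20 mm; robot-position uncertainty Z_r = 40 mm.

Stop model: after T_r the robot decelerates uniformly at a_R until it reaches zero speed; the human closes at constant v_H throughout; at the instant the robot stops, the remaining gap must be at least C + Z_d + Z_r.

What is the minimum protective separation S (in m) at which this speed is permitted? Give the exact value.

S_min = 819/500 m = 1.6380 m

T_s = v_R/a_R = (6/5)/1 = 1.2000 s
robot covers v_R·T_r = 1.2000·0.0800 = 0.0960 m before braking
robot covers 1.2000·1.2000 − ½·1.0000·1.2000² = 0.7200 m while stopping
human over T_r+T_s: 0.4000·(0.0800+1.2000) = 0.5120 m
margins: 0.2500+0.0200+0.0400 = 0.3100 m
S_min ≈ 0.0960+0.7200+0.5120+0.3100  ⇒  S_min = 819/500 m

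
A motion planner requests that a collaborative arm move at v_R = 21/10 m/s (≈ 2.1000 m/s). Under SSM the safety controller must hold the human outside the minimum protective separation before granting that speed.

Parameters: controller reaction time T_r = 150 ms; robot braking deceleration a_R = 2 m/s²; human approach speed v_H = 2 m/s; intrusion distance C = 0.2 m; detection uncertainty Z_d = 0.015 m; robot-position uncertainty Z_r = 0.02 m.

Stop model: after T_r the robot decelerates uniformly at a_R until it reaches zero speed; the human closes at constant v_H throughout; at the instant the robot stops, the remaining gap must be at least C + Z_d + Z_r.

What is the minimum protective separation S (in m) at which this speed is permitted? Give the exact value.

S_min = 1621/400 m = 4.0525 m

T_s = v_R/a_R = (21/10)/2 = 1.0500 s
robot covers v_R·T_r = 2.1000·0.1500 = 0.3150 m before braking
braking distance = 2.1000²/(2·2.0000) = 1.1025 m
human over T_r+T_s: 2.0000·(0.1500+1.0500) = 2.4000 m
residual clearance needed = 0.2000+0.0150+0.0200 = 0.2350 m
S_min ≈ 0.3150+1.1025+2.4000+0.2350  ⇒  S_min = 1621/400 m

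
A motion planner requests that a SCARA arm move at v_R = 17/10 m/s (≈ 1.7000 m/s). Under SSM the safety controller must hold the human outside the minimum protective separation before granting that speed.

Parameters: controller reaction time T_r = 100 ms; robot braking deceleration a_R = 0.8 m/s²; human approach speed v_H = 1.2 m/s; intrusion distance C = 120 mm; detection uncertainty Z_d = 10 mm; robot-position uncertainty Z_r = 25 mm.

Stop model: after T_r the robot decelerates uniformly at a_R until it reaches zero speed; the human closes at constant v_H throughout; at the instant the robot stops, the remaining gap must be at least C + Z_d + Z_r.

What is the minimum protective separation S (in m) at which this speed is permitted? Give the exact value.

T_s = v_R/a_R = (17/10)/(4/5) = 2.1250 s
robot in T_r: 1.7000·0.1000 = 0.1700 m
robot covers 1.7000·2.1250 − ½·0.8000·2.1250² = 1.8062 m while stopping
human over T_r+T_s: 1.2000·(0.1000+2.1250) = 2.6700 m
residual clearance needed = 0.1200+0.0100+0.0250 = 0.1550 m
S_min ≈ 0.1700+1.8062+2.6700+0.1550  ⇒  S_min = 3841/800 m

S_min = 3841/800 m = 4.8012 m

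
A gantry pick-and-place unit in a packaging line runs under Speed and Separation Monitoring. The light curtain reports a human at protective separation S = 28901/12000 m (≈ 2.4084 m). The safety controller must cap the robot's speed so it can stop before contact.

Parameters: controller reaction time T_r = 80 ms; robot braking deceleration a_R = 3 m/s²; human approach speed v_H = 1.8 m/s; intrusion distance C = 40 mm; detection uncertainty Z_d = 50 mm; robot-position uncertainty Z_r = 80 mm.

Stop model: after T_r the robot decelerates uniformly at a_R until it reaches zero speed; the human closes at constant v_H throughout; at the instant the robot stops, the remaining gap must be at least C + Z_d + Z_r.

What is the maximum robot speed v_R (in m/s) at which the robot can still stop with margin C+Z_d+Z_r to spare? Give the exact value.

v_R_max = 41/20 m/s = 2.0500 m/s

quadratic (1/6)·v² + (17/25)·v + (-25133/12000) = 0
  disc = (17/25)² − 4·(1/6)·(-25133/12000) = 167281/90000 ; √disc = 409/300
  v_R = (−(17/25) + 409/300) / (2·(1/6)) = 41/20 m/s
check:
T_s = v_R/a_R = (41/20)/3 = 0.6833 s
reaction-phase robot travel = 2.0500·0.0800 = 0.1640 m
robot covers 2.0500·0.6833 − ½·3.0000·0.6833² = 0.7004 m while stopping
human over T_r+T_s: 1.8000·(0.0800+0.6833) = 1.3740 m
C+Z_d+Z_r = 0.0400+0.0500+0.0800 = 0.1700 m
sum ≈ 0.1640+0.7004+1.3740+0.1700 ≈ 2.4084 m = S ✓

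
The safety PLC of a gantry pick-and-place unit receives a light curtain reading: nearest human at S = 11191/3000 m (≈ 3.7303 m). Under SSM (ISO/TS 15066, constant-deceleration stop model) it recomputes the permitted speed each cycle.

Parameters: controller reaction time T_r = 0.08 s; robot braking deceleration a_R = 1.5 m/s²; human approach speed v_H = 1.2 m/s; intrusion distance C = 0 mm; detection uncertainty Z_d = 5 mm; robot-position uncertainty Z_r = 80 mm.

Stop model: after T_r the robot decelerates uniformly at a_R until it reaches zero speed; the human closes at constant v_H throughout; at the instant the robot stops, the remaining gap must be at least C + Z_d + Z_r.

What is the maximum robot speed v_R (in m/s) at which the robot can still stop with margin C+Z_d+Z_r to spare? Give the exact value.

quadratic (1/3)·v² + (22/25)·v + (-1331/375) = 0
  disc = (22/25)² − 4·(1/3)·(-1331/375) = 30976/5625 ; √disc = 176/75
  v_R = (−(22/25) + 176/75) / (2·(1/3)) = 11/5 m/s
check:
stop time T_s = (11/5)/(3/2) = 1.4667 s
reaction-phase robot travel = 2.2000·0.0800 = 0.1760 m
robot covers 2.2000·1.4667 − ½·1.5000·1.4667² = 1.6133 m while stopping
human over T_r+T_s: 1.2000·(0.0800+1.4667) = 1.8560 m
C+Z_d+Z_r = 0.0000+0.0050+0.0800 = 0.0850 m
sum ≈ 0.1760+1.6133+1.8560+0.0850 ≈ 3.7303 m = S ✓

v_R_max = 11/5 m/s = 2.2000 m/s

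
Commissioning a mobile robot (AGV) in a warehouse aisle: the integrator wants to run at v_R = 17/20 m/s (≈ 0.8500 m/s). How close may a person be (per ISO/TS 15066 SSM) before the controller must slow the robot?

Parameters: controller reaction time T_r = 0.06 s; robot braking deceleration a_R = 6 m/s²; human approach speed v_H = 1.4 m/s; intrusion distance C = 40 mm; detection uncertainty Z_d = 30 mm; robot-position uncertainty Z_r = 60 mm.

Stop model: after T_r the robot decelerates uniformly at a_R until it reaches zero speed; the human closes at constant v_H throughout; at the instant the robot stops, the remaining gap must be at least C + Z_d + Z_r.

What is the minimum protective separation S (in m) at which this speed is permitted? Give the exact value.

S_min = 2513/4800 m = 0.5235 m

stop time T_s = (17/20)/6 = 0.1417 s
robot covers v_R·T_r = 0.8500·0.0600 = 0.0510 m before braking
braking distance = 0.8500²/(2·6.0000) = 0.0602 m
human closes 1.4000·0.2017 = 0.2823 m
C+Z_d+Z_r = 0.0400+0.0300+0.0600 = 0.1300 m
S_min ≈ 0.0510+0.0602+0.2823+0.1300  ⇒  S_min = 2513/4800 m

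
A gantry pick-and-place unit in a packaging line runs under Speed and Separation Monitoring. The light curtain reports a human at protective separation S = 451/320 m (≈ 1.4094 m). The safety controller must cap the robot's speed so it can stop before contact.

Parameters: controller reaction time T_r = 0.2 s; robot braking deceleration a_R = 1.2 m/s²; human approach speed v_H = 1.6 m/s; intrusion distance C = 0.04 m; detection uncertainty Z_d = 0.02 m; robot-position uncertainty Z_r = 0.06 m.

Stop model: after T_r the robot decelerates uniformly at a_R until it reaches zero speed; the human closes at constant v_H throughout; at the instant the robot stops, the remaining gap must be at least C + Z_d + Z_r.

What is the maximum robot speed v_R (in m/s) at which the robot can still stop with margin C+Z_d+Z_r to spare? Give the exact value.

at the boundary: (5/12)·v² + (23/15)·v + (-1551/1600) = 0
  disc = (23/15)² − 4·(5/12)·(-1551/1600) = 57121/14400 ; √disc = 239/120
  v_R = (−(23/15) + 239/120) / (2·(5/12)) = 11/20 m/s
check:
T_s = v_R/a_R = (11/20)/(6/5) = 0.4583 s
reaction-phase robot travel = 0.5500·0.2000 = 0.1100 m
robot under decel: 0.5500²/(2·1.2000) = 0.1260 m
human over T_r+T_s: 1.6000·(0.2000+0.4583) = 1.0533 m
residual clearance needed = 0.0400+0.0200+0.0600 = 0.1200 m
sum ≈ 0.1100+0.1260+1.0533+0.1200 ≈ 1.4094 m = S ✓

v_R_max = 11/20 m/s = 0.5500 m/s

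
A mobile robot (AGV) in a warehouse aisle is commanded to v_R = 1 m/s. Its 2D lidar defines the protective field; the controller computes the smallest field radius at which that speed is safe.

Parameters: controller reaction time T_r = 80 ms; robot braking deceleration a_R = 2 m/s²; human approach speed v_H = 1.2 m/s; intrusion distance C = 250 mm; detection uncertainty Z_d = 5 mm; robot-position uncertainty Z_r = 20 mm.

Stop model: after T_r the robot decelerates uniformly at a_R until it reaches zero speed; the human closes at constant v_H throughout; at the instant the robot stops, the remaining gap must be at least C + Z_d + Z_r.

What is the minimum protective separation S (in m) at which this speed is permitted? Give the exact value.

T_s = v_R/a_R = 1/2 = 0.5000 s
robot in T_r: 1.0000·0.0800 = 0.0800 m
robot covers 1.0000·0.5000 − ½·2.0000·0.5000² = 0.2500 m while stopping
human closes 1.2000·0.5800 = 0.6960 m
C+Z_d+Z_r = 0.2500+0.0050+0.0200 = 0.2750 m
S_min ≈ 0.0800+0.2500+0.6960+0.2750  ⇒  S_min = 1301/1000 m

S_min = 1301/1000 m = 1.3010 m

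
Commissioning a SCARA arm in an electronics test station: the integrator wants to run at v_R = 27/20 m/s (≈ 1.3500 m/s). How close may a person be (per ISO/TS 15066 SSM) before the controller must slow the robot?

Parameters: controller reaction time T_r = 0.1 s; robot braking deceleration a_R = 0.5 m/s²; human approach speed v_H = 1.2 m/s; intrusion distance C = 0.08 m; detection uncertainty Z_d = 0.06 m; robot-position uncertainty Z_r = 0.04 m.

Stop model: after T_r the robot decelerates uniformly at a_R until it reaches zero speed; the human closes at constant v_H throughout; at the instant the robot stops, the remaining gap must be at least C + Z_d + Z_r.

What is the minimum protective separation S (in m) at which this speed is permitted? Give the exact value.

braking lasts T_s = (27/20)/(1/2) = 2.7000 s
robot covers v_R·T_r = 1.3500·0.1000 = 0.1350 m before braking
braking distance = 1.3500²/(2·0.5000) = 1.8225 m
person approaches 1.2000·(0.1000+2.7000) = 3.3600 m
C+Z_d+Z_r = 0.0800+0.0600+0.0400 = 0.1800 m
S_min ≈ 0.1350+1.8225+3.3600+0.1800  ⇒  S_min = 2199/400 m

S_min = 2199/400 m = 5.4975 m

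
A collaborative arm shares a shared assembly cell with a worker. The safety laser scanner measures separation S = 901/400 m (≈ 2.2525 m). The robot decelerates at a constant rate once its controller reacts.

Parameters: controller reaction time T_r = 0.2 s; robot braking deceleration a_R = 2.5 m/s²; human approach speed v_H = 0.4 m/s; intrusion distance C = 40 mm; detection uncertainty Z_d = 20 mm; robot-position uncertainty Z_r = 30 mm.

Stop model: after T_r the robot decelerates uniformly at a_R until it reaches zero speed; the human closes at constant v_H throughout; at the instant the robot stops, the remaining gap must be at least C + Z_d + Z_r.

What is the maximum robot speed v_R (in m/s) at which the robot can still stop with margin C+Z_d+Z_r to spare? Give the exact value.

at the boundary: (1/5)·v² + (9/25)·v + (-833/400) = 0
  disc = (9/25)² − 4·(1/5)·(-833/400) = 4489/2500 ; √disc = 67/50
  v_R = (−(9/25) + 67/50) / (2·(1/5)) = 49/20 m/s
check:
stop time T_s = (49/20)/(5/2) = 0.9800 s
robot in T_r: 2.4500·0.2000 = 0.4900 m
robot under decel: 2.4500²/(2·2.5000) = 1.2005 m
person approaches 0.4000·(0.2000+0.9800) = 0.4720 m
C+Z_d+Z_r = 0.0400+0.0200+0.0300 = 0.0900 m
sum ≈ 0.4900+1.2005+0.4720+0.0900 ≈ 2.2525 m = S ✓

v_R_max = 49/20 m/s = 2.4500 m/s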